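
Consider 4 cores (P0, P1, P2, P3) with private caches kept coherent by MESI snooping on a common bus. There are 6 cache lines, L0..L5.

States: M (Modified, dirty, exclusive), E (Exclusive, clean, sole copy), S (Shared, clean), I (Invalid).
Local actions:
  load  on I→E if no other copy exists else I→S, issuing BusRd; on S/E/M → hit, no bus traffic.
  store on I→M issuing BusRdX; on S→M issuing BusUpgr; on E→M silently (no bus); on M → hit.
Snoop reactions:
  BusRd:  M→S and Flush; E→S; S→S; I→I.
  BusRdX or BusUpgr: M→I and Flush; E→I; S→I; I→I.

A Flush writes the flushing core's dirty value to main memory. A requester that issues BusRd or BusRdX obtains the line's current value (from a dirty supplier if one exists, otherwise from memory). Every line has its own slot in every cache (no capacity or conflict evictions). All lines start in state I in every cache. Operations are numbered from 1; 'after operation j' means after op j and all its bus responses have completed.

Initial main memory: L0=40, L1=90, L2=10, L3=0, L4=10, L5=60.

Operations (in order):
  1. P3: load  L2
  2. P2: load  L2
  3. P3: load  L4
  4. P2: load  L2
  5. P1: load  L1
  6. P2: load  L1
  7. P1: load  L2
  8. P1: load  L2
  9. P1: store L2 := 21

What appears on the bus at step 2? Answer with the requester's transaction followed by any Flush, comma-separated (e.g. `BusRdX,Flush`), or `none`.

bus = BusRd

1. P3: load  L2  bus=[BusRd]  L2: P0=I P1=I P2=I P3=E  mem[L2]=10
2. P2: load  L2  bus=[BusRd]  L2: P0=I P1=I P2=S P3=S  mem[L2]=10
3. P3: load  L4  bus=[BusRd]  L4: P0=I P1=I P2=I P3=E  mem[L4]=10
4. P2: load  L2  bus=[-]  L2: P0=I P1=I P2=S P3=S  mem[L2]=10
5. P1: load  L1  bus=[BusRd]  L1: P0=I P1=E P2=I P3=I  mem[L1]=90
6. P2: load  L1  bus=[BusRd]  L1: P0=I P1=S P2=S P3=I  mem[L1]=90
7. P1: load  L2  bus=[BusRd]  L2: P0=I P1=S P2=S P3=S  mem[L2]=10
8. P1: load  L2  bus=[-]  L2: P0=I P1=S P2=S P3=S  mem[L2]=10
9. P1: store L2 := 21  bus=[BusUpgr]  L2: P0=I P1=M P2=I P3=I  mem[L2]=10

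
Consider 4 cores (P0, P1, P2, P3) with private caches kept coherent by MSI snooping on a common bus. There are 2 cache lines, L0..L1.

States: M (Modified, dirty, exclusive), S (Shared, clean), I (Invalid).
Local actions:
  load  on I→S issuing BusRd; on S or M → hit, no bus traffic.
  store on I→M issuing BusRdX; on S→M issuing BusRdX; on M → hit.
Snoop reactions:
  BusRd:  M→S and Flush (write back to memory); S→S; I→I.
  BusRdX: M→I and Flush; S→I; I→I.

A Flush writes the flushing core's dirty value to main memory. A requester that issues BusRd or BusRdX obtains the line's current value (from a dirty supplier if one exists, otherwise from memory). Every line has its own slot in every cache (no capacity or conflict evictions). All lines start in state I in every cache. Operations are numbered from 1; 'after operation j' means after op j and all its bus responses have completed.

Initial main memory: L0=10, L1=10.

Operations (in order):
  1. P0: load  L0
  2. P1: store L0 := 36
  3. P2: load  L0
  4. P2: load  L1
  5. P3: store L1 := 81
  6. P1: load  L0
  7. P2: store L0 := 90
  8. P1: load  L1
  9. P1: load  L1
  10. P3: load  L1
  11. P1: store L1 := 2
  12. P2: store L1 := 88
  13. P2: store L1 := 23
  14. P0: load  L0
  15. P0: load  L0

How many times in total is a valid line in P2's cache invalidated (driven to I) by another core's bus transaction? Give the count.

[1] P0: load  L0 | P0:S(10), P1:I, P2:I, P3:I | bus: BusRd
[2] P1: store L0 := 36 | P0:I, P1:M(36), P2:I, P3:I | bus: BusRdX
[3] P2: load  L0 | P0:I, P1:S(36), P2:S(36), P3:I | bus: BusRd,Flush
[4] P2: load  L1 | P0:I, P1:I, P2:S(10), P3:I | bus: BusRd
[5] P3: store L1 := 81 | P0:I, P1:I, P2:I, P3:M(81) | bus: BusRdX
[6] P1: load  L0 | P0:I, P1:S(36), P2:S(36), P3:I | bus: none
[7] P2: store L0 := 90 | P0:I, P1:I, P2:M(90), P3:I | bus: BusRdX
[8] P1: load  L1 | P0:I, P1:S(81), P2:I, P3:S(81) | bus: BusRd,Flush
[9] P1: load  L1 | P0:I, P1:S(81), P2:I, P3:S(81) | bus: none
[10] P3: load  L1 | P0:I, P1:S(81), P2:I, P3:S(81) | bus: none
[11] P1: store L1 := 2 | P0:I, P1:M(2), P2:I, P3:I | bus: BusRdX
[12] P2: store L1 := 88 | P0:I, P1:I, P2:M(88), P3:I | bus: BusRdX,Flush
[13] P2: store L1 := 23 | P0:I, P1:I, P2:M(23), P3:I | bus: none
[14] P0: load  L0 | P0:S(90), P1:I, P2:S(90), P3:I | bus: BusRd,Flush
[15] P0: load  L0 | P0:S(90), P1:I, P2:S(90), P3:I | bus: none

invalidations = 1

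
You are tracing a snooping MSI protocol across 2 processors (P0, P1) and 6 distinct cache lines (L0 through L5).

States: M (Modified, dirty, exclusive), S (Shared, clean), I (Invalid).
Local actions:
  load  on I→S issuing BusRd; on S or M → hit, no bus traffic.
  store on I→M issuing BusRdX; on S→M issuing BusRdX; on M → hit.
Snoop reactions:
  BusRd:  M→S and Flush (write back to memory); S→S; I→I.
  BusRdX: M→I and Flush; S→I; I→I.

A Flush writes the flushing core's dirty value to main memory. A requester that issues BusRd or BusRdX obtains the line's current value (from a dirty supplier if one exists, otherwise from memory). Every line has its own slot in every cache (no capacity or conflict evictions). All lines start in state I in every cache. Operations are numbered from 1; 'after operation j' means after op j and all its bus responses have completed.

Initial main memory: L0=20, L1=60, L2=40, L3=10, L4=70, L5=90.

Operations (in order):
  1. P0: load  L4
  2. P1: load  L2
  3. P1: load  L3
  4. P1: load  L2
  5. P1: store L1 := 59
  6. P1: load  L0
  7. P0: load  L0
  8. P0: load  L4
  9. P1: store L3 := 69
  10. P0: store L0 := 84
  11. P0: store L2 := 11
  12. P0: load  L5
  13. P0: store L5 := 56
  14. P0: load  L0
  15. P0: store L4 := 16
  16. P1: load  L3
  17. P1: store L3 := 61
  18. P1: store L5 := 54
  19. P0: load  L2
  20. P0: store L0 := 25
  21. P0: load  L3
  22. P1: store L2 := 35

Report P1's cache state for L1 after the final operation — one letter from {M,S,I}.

  op1 P0: load  L4 → S/I on L4; bus BusRd; mem=70
  op2 P1: load  L2 → I/S on L2; bus BusRd; mem=40
  op3 P1: load  L3 → I/S on L3; bus BusRd; mem=10
  op4 P1: load  L2 → I/S on L2; bus (none); mem=40
  op5 P1: store L1 := 59 → I/M on L1; bus BusRdX; mem=60
  op6 P1: load  L0 → I/S on L0; bus BusRd; mem=20
  op7 P0: load  L0 → S/S on L0; bus BusRd; mem=20
  op8 P0: load  L4 → S/I on L4; bus (none); mem=70
  op9 P1: store L3 := 69 → I/M on L3; bus BusRdX; mem=10
  op10 P0: store L0 := 84 → M/I on L0; bus BusRdX; mem=20
  op11 P0: store L2 := 11 → M/I on L2; bus BusRdX; mem=40
  op12 P0: load  L5 → S/I on L5; bus BusRd; mem=90
  op13 P0: store L5 := 56 → M/I on L5; bus BusRdX; mem=90
  op14 P0: load  L0 → M/I on L0; bus (none); mem=20
  op15 P0: store L4 := 16 → M/I on L4; bus BusRdX; mem=70
  op16 P1: load  L3 → I/M on L3; bus (none); mem=10
  op17 P1: store L3 := 61 → I/M on L3; bus (none); mem=10
  op18 P1: store L5 := 54 → I/M on L5; bus BusRdX Flush; mem=56
  op19 P0: load  L2 → M/I on L2; bus (none); mem=40
  op20 P0: store L0 := 25 → M/I on L0; bus (none); mem=20
  op21 P0: load  L3 → S/S on L3; bus BusRd Flush; mem=61
  op22 P1: store L2 := 35 → I/M on L2; bus BusRdX Flush; mem=11

state = M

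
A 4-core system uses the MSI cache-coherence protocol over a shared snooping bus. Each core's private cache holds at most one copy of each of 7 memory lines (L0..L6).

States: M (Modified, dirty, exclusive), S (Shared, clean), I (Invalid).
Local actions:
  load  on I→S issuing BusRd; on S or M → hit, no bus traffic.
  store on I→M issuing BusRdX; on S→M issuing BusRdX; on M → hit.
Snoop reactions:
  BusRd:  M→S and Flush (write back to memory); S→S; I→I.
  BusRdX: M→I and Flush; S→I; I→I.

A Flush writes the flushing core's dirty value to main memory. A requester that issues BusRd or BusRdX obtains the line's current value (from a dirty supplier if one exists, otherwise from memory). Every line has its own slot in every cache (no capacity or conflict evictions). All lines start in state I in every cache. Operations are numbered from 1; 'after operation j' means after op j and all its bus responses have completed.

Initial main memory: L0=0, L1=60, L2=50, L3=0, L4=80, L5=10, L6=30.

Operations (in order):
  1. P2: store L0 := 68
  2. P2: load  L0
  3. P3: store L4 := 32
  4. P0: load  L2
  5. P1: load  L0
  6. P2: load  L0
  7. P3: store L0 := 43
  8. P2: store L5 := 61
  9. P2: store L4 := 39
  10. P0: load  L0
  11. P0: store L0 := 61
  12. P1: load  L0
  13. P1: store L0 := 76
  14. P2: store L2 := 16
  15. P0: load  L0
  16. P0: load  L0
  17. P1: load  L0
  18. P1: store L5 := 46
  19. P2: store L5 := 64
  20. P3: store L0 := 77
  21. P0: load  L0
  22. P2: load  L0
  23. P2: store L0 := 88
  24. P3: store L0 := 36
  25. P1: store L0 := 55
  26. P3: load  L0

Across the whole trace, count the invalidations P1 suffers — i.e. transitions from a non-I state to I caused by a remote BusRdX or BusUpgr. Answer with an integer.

invalidations = 3

1. P2: store L0 := 68  bus=[BusRdX]  L0: P0=I P1=I P2=M P3=I  mem[L0]=0
2. P2: load  L0  bus=[-]  L0: P0=I P1=I P2=M P3=I  mem[L0]=0
3. P3: store L4 := 32  bus=[BusRdX]  L4: P0=I P1=I P2=I P3=M  mem[L4]=80
4. P0: load  L2  bus=[BusRd]  L2: P0=S P1=I P2=I P3=I  mem[L2]=50
5. P1: load  L0  bus=[BusRd,Flush]  L0: P0=I P1=S P2=S P3=I  mem[L0]=68
6. P2: load  L0  bus=[-]  L0: P0=I P1=S P2=S P3=I  mem[L0]=68
7. P3: store L0 := 43  bus=[BusRdX]  L0: P0=I P1=I P2=I P3=M  mem[L0]=68
8. P2: store L5 := 61  bus=[BusRdX]  L5: P0=I P1=I P2=M P3=I  mem[L5]=10
9. P2: store L4 := 39  bus=[BusRdX,Flush]  L4: P0=I P1=I P2=M P3=I  mem[L4]=32
10. P0: load  L0  bus=[BusRd,Flush]  L0: P0=S P1=I P2=I P3=S  mem[L0]=43
11. P0: store L0 := 61  bus=[BusRdX]  L0: P0=M P1=I P2=I P3=I  mem[L0]=43
12. P1: load  L0  bus=[BusRd,Flush]  L0: P0=S P1=S P2=I P3=I  mem[L0]=61
13. P1: store L0 := 76  bus=[BusRdX]  L0: P0=I P1=M P2=I P3=I  mem[L0]=61
14. P2: store L2 := 16  bus=[BusRdX]  L2: P0=I P1=I P2=M P3=I  mem[L2]=50
15. P0: load  L0  bus=[BusRd,Flush]  L0: P0=S P1=S P2=I P3=I  mem[L0]=76
16. P0: load  L0  bus=[-]  L0: P0=S P1=S P2=I P3=I  mem[L0]=76
17. P1: load  L0  bus=[-]  L0: P0=S P1=S P2=I P3=I  mem[L0]=76
18. P1: store L5 := 46  bus=[BusRdX,Flush]  L5: P0=I P1=M P2=I P3=I  mem[L5]=61
19. P2: store L5 := 64  bus=[BusRdX,Flush]  L5: P0=I P1=I P2=M P3=I  mem[L5]=46
20. P3: store L0 := 77  bus=[BusRdX]  L0: P0=I P1=I P2=I P3=M  mem[L0]=76
21. P0: load  L0  bus=[BusRd,Flush]  L0: P0=S P1=I P2=I P3=S  mem[L0]=77
22. P2: load  L0  bus=[BusRd]  L0: P0=S P1=I P2=S P3=S  mem[L0]=77
23. P2: store L0 := 88  bus=[BusRdX]  L0: P0=I P1=I P2=M P3=I  mem[L0]=77
24. P3: store L0 := 36  bus=[BusRdX,Flush]  L0: P0=I P1=I P2=I P3=M  mem[L0]=88
25. P1: store L0 := 55  bus=[BusRdX,Flush]  L0: P0=I P1=M P2=I P3=I  mem[L0]=36
26. P3: load  L0  bus=[BusRd,Flush]  L0: P0=I P1=S P2=I P3=S  mem[L0]=55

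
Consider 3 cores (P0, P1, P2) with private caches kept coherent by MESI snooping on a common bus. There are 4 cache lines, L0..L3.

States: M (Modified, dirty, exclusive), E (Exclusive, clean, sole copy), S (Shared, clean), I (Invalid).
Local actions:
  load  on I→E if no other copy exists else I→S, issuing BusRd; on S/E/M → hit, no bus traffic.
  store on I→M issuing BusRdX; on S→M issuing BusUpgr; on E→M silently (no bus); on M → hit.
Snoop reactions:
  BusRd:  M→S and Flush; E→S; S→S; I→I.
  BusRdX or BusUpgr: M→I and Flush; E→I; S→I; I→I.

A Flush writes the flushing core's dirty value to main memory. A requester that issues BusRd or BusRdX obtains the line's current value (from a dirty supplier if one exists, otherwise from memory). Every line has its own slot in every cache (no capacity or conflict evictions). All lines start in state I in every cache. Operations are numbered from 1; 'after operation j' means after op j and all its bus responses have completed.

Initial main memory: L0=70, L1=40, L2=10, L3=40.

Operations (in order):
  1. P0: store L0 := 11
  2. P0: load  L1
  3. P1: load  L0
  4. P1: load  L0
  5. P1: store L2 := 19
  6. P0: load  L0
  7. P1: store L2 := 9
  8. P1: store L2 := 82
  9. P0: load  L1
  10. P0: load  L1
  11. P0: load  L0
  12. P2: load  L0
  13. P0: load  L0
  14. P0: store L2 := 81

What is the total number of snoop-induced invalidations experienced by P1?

invalidations = 1

  op1 P0: store L0 := 11 → M/I/I on L0; bus BusRdX; mem=70
  op2 P0: load  L1 → E/I/I on L1; bus BusRd; mem=40
  op3 P1: load  L0 → S/S/I on L0; bus BusRd Flush; mem=11
  op4 P1: load  L0 → S/S/I on L0; bus (none); mem=11
  op5 P1: store L2 := 19 → I/M/I on L2; bus BusRdX; mem=10
  op6 P0: load  L0 → S/S/I on L0; bus (none); mem=11
  op7 P1: store L2 := 9 → I/M/I on L2; bus (none); mem=10
  op8 P1: store L2 := 82 → I/M/I on L2; bus (none); mem=10
  op9 P0: load  L1 → E/I/I on L1; bus (none); mem=40
  op10 P0: load  L1 → E/I/I on L1; bus (none); mem=40
  op11 P0: load  L0 → S/S/I on L0; bus (none); mem=11
  op12 P2: load  L0 → S/S/S on L0; bus BusRd; mem=11
  op13 P0: load  L0 → S/S/S on L0; bus (none); mem=11
  op14 P0: store L2 := 81 → M/I/I on L2; bus BusRdX Flush; mem=82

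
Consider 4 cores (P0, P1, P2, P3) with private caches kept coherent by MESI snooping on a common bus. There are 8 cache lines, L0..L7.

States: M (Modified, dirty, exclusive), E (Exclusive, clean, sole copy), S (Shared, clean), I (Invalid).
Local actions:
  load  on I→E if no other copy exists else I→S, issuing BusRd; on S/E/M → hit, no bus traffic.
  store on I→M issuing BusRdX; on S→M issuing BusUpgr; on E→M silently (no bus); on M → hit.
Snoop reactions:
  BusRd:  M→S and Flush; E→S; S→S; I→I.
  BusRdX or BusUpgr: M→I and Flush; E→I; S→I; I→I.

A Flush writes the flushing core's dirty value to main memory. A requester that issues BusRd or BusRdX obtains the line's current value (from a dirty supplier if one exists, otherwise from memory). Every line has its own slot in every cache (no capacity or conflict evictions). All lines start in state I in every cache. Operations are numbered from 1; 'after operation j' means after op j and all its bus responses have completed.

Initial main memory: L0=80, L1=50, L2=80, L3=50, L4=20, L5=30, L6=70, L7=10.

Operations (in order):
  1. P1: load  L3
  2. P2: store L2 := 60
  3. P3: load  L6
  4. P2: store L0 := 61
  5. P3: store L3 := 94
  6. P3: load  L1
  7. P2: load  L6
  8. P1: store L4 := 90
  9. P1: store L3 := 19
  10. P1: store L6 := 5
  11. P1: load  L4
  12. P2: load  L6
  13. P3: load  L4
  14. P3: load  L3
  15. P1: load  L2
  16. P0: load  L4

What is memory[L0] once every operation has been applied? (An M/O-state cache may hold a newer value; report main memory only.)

step 1: P1: load  L3  ⟶  IEII  (L3)  txn=BusRd  M[L3]=50
step 2: P2: store L2 := 60  ⟶  IIMI  (L2)  txn=BusRdX  M[L2]=80
step 3: P3: load  L6  ⟶  IIIE  (L6)  txn=BusRd  M[L6]=70
step 4: P2: store L0 := 61  ⟶  IIMI  (L0)  txn=BusRdX  M[L0]=80
step 5: P3: store L3 := 94  ⟶  IIIM  (L3)  txn=BusRdX  M[L3]=50
step 6: P3: load  L1  ⟶  IIIE  (L1)  txn=BusRd  M[L1]=50
step 7: P2: load  L6  ⟶  IISS  (L6)  txn=BusRd  M[L6]=70
step 8: P1: store L4 := 90  ⟶  IMII  (L4)  txn=BusRdX  M[L4]=20
step 9: P1: store L3 := 19  ⟶  IMII  (L3)  txn=BusRdX+Flush  M[L3]=94
step 10: P1: store L6 := 5  ⟶  IMII  (L6)  txn=BusRdX  M[L6]=70
step 11: P1: load  L4  ⟶  IMII  (L4)  txn=∅  M[L4]=20
step 12: P2: load  L6  ⟶  ISSI  (L6)  txn=BusRd+Flush  M[L6]=5
step 13: P3: load  L4  ⟶  ISIS  (L4)  txn=BusRd+Flush  M[L4]=90
step 14: P3: load  L3  ⟶  ISIS  (L3)  txn=BusRd+Flush  M[L3]=19
step 15: P1: load  L2  ⟶  ISSI  (L2)  txn=BusRd+Flush  M[L2]=60
step 16: P0: load  L4  ⟶  SSIS  (L4)  txn=BusRd  M[L4]=90

memory[L0] = 80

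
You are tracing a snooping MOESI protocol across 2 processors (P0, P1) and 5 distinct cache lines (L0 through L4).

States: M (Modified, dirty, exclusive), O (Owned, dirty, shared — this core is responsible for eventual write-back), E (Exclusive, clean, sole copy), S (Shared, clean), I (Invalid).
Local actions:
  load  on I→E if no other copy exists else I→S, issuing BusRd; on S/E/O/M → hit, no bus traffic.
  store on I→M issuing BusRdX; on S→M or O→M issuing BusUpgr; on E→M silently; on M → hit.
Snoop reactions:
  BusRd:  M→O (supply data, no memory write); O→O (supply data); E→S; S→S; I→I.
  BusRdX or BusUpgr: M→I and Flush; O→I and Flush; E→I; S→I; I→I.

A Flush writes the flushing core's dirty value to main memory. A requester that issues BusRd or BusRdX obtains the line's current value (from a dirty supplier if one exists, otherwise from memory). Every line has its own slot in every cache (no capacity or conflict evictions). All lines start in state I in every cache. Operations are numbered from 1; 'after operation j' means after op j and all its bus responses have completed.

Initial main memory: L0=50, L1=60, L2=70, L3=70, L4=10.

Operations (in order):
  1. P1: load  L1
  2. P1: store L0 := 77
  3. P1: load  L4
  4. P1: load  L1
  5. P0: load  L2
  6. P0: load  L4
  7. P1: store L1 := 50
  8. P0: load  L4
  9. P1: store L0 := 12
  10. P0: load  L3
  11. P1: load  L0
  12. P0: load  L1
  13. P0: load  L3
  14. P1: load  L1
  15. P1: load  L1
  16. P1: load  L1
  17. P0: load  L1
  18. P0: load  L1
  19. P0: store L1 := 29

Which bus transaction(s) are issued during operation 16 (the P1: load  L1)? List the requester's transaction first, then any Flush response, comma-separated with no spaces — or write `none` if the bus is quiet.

  op1 P1: load  L1 → I/E on L1; bus BusRd; mem=60
  op2 P1: store L0 := 77 → I/M on L0; bus BusRdX; mem=50
  op3 P1: load  L4 → I/E on L4; bus BusRd; mem=10
  op4 P1: load  L1 → I/E on L1; bus (none); mem=60
  op5 P0: load  L2 → E/I on L2; bus BusRd; mem=70
  op6 P0: load  L4 → S/S on L4; bus BusRd; mem=10
  op7 P1: store L1 := 50 → I/M on L1; bus (none); mem=60
  op8 P0: load  L4 → S/S on L4; bus (none); mem=10
  op9 P1: store L0 := 12 → I/M on L0; bus (none); mem=50
  op10 P0: load  L3 → E/I on L3; bus BusRd; mem=70
  op11 P1: load  L0 → I/M on L0; bus (none); mem=50
  op12 P0: load  L1 → S/O on L1; bus BusRd; mem=60
  op13 P0: load  L3 → E/I on L3; bus (none); mem=70
  op14 P1: load  L1 → S/O on L1; bus (none); mem=60
  op15 P1: load  L1 → S/O on L1; bus (none); mem=60
  op16 P1: load  L1 → S/O on L1; bus (none); mem=60
  op17 P0: load  L1 → S/O on L1; bus (none); mem=60
  op18 P0: load  L1 → S/O on L1; bus (none); mem=60
  op19 P0: store L1 := 29 → M/I on L1; bus BusUpgr Flush; mem=50

bus = none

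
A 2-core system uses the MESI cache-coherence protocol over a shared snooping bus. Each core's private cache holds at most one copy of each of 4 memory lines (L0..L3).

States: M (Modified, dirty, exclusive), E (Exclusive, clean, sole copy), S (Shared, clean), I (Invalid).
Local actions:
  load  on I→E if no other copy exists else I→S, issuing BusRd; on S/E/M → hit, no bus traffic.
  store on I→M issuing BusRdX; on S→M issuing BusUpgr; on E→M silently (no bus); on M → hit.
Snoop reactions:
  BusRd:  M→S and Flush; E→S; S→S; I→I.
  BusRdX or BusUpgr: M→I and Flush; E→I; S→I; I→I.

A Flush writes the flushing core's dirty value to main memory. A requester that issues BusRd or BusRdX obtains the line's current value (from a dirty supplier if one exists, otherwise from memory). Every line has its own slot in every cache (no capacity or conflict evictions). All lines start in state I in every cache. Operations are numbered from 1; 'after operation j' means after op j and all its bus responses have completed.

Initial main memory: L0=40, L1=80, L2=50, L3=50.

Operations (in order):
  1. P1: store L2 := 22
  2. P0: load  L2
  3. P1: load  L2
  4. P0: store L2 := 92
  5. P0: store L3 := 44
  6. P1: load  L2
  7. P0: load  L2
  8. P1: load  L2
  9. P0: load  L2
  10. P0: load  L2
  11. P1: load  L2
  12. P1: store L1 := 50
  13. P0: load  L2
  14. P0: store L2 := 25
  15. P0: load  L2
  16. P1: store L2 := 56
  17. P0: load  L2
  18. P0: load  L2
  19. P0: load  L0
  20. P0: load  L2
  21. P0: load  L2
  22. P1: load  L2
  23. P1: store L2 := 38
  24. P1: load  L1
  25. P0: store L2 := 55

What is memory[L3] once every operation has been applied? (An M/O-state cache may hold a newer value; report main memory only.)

step 1: P1: store L2 := 22  ⟶  IM  (L2)  txn=BusRdX  M[L2]=50
step 2: P0: load  L2  ⟶  SS  (L2)  txn=BusRd+Flush  M[L2]=22
step 3: P1: load  L2  ⟶  SS  (L2)  txn=∅  M[L2]=22
step 4: P0: store L2 := 92  ⟶  MI  (L2)  txn=BusUpgr  M[L2]=22
step 5: P0: store L3 := 44  ⟶  MI  (L3)  txn=BusRdX  M[L3]=50
step 6: P1: load  L2  ⟶  SS  (L2)  txn=BusRd+Flush  M[L2]=92
step 7: P0: load  L2  ⟶  SS  (L2)  txn=∅  M[L2]=92
step 8: P1: load  L2  ⟶  SS  (L2)  txn=∅  M[L2]=92
step 9: P0: load  L2  ⟶  SS  (L2)  txn=∅  M[L2]=92
step 10: P0: load  L2  ⟶  SS  (L2)  txn=∅  M[L2]=92
step 11: P1: load  L2  ⟶  SS  (L2)  txn=∅  M[L2]=92
step 12: P1: store L1 := 50  ⟶  IM  (L1)  txn=BusRdX  M[L1]=80
step 13: P0: load  L2  ⟶  SS  (L2)  txn=∅  M[L2]=92
step 14: P0: store L2 := 25  ⟶  MI  (L2)  txn=BusUpgr  M[L2]=92
step 15: P0: load  L2  ⟶  MI  (L2)  txn=∅  M[L2]=92
step 16: P1: store L2 := 56  ⟶  IM  (L2)  txn=BusRdX+Flush  M[L2]=25
step 17: P0: load  L2  ⟶  SS  (L2)  txn=BusRd+Flush  M[L2]=56
step 18: P0: load  L2  ⟶  SS  (L2)  txn=∅  M[L2]=56
step 19: P0: load  L0  ⟶  EI  (L0)  txn=BusRd  M[L0]=40
step 20: P0: load  L2  ⟶  SS  (L2)  txn=∅  M[L2]=56
step 21: P0: load  L2  ⟶  SS  (L2)  txn=∅  M[L2]=56
step 22: P1: load  L2  ⟶  SS  (L2)  txn=∅  M[L2]=56
step 23: P1: store L2 := 38  ⟶  IM  (L2)  txn=BusUpgr  M[L2]=56
step 24: P1: load  L1  ⟶  IM  (L1)  txn=∅  M[L1]=80
step 25: P0: store L2 := 55  ⟶  MI  (L2)  txn=BusRdX+Flush  M[L2]=38

memory[L3] = 50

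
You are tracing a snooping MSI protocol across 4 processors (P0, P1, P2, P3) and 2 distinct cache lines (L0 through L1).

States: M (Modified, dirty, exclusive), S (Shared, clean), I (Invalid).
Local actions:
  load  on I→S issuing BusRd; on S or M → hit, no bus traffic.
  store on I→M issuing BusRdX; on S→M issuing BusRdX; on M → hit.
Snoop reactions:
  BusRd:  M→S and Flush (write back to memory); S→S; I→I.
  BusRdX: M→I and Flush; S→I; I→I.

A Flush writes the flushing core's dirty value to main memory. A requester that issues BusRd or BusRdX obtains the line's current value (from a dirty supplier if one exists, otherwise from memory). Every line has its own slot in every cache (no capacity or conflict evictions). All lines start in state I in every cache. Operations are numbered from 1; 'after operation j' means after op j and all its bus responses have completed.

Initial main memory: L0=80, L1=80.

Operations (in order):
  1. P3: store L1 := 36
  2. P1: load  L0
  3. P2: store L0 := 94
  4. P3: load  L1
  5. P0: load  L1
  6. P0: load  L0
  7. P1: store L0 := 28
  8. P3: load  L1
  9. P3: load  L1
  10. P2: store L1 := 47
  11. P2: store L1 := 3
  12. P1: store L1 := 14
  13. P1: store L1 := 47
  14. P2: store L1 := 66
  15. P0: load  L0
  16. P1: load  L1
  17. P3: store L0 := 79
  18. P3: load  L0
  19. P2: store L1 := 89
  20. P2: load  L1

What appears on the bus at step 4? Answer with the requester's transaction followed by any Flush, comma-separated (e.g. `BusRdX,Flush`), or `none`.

bus = none

1. P3: store L1 := 36  bus=[BusRdX]  L1: P0=I P1=I P2=I P3=M  mem[L1]=80
2. P1: load  L0  bus=[BusRd]  L0: P0=I P1=S P2=I P3=I  mem[L0]=80
3. P2: store L0 := 94  bus=[BusRdX]  L0: P0=I P1=I P2=M P3=I  mem[L0]=80
4. P3: load  L1  bus=[-]  L1: P0=I P1=I P2=I P3=M  mem[L1]=80
5. P0: load  L1  bus=[BusRd,Flush]  L1: P0=S P1=I P2=I P3=S  mem[L1]=36
6. P0: load  L0  bus=[BusRd,Flush]  L0: P0=S P1=I P2=S P3=I  mem[L0]=94
7. P1: store L0 := 28  bus=[BusRdX]  L0: P0=I P1=M P2=I P3=I  mem[L0]=94
8. P3: load  L1  bus=[-]  L1: P0=S P1=I P2=I P3=S  mem[L1]=36
9. P3: load  L1  bus=[-]  L1: P0=S P1=I P2=I P3=S  mem[L1]=36
10. P2: store L1 := 47  bus=[BusRdX]  L1: P0=I P1=I P2=M P3=I  mem[L1]=36
11. P2: store L1 := 3  bus=[-]  L1: P0=I P1=I P2=M P3=I  mem[L1]=36
12. P1: store L1 := 14  bus=[BusRdX,Flush]  L1: P0=I P1=M P2=I P3=I  mem[L1]=3
13. P1: store L1 := 47  bus=[-]  L1: P0=I P1=M P2=I P3=I  mem[L1]=3
14. P2: store L1 := 66  bus=[BusRdX,Flush]  L1: P0=I P1=I P2=M P3=I  mem[L1]=47
15. P0: load  L0  bus=[BusRd,Flush]  L0: P0=S P1=S P2=I P3=I  mem[L0]=28
16. P1: load  L1  bus=[BusRd,Flush]  L1: P0=I P1=S P2=S P3=I  mem[L1]=66
17. P3: store L0 := 79  bus=[BusRdX]  L0: P0=I P1=I P2=I P3=M  mem[L0]=28
18. P3: load  L0  bus=[-]  L0: P0=I P1=I P2=I P3=M  mem[L0]=28
19. P2: store L1 := 89  bus=[BusRdX]  L1: P0=I P1=I P2=M P3=I  mem[L1]=66
20. P2: load  L1  bus=[-]  L1: P0=I P1=I P2=M P3=I  mem[L1]=66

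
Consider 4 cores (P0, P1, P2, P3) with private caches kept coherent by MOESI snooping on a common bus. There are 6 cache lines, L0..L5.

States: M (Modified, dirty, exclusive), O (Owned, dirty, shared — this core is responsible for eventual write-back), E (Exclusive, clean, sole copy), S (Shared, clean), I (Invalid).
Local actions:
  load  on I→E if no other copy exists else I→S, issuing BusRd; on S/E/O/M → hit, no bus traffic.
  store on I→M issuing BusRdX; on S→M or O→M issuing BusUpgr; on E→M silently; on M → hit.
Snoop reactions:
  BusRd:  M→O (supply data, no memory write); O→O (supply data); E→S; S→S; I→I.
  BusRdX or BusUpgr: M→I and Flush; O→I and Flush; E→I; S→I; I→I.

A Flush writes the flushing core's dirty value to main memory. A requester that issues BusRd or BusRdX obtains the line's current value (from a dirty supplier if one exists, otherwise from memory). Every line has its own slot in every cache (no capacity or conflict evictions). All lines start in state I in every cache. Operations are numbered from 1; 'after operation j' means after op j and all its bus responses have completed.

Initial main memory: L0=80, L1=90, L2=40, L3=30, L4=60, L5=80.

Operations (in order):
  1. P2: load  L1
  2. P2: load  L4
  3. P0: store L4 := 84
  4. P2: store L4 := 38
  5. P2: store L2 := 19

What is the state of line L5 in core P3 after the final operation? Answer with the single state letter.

[1] P2: load  L1 | P0:I, P1:I, P2:E(90), P3:I | bus: BusRd
[2] P2: load  L4 | P0:I, P1:I, P2:E(60), P3:I | bus: BusRd
[3] P0: store L4 := 84 | P0:M(84), P1:I, P2:I, P3:I | bus: BusRdX
[4] P2: store L4 := 38 | P0:I, P1:I, P2:M(38), P3:I | bus: BusRdX,Flush
[5] P2: store L2 := 19 | P0:I, P1:I, P2:M(19), P3:I | bus: BusRdX

state = I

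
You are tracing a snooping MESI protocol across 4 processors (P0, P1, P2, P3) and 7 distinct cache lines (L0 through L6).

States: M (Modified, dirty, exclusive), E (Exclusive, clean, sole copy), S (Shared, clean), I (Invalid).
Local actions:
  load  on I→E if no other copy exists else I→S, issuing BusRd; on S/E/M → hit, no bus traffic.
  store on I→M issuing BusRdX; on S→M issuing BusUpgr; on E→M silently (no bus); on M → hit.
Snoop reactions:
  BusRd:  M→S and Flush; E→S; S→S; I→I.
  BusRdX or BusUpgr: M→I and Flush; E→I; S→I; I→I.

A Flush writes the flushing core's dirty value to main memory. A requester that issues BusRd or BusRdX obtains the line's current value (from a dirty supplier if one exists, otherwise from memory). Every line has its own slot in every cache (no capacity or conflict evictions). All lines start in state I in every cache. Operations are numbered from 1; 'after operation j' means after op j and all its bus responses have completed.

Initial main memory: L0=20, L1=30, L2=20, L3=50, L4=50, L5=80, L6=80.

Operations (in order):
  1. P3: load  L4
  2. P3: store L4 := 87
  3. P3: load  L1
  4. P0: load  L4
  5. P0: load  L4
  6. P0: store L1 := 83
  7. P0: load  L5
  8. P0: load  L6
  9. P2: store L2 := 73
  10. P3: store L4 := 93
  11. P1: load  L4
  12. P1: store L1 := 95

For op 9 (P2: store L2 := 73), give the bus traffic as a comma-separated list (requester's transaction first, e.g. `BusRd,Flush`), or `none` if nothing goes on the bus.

  op1 P3: load  L4 → I/I/I/E on L4; bus BusRd; mem=50
  op2 P3: store L4 := 87 → I/I/I/M on L4; bus (none); mem=50
  op3 P3: load  L1 → I/I/I/E on L1; bus BusRd; mem=30
  op4 P0: load  L4 → S/I/I/S on L4; bus BusRd Flush; mem=87
  op5 P0: load  L4 → S/I/I/S on L4; bus (none); mem=87
  op6 P0: store L1 := 83 → M/I/I/I on L1; bus BusRdX; mem=30
  op7 P0: load  L5 → E/I/I/I on L5; bus BusRd; mem=80
  op8 P0: load  L6 → E/I/I/I on L6; bus BusRd; mem=80
  op9 P2: store L2 := 73 → I/I/M/I on L2; bus BusRdX; mem=20
  op10 P3: store L4 := 93 → I/I/I/M on L4; bus BusUpgr; mem=87
  op11 P1: load  L4 → I/S/I/S on L4; bus BusRd Flush; mem=93
  op12 P1: store L1 := 95 → I/M/I/I on L1; bus BusRdX Flush; mem=83

bus = BusRdX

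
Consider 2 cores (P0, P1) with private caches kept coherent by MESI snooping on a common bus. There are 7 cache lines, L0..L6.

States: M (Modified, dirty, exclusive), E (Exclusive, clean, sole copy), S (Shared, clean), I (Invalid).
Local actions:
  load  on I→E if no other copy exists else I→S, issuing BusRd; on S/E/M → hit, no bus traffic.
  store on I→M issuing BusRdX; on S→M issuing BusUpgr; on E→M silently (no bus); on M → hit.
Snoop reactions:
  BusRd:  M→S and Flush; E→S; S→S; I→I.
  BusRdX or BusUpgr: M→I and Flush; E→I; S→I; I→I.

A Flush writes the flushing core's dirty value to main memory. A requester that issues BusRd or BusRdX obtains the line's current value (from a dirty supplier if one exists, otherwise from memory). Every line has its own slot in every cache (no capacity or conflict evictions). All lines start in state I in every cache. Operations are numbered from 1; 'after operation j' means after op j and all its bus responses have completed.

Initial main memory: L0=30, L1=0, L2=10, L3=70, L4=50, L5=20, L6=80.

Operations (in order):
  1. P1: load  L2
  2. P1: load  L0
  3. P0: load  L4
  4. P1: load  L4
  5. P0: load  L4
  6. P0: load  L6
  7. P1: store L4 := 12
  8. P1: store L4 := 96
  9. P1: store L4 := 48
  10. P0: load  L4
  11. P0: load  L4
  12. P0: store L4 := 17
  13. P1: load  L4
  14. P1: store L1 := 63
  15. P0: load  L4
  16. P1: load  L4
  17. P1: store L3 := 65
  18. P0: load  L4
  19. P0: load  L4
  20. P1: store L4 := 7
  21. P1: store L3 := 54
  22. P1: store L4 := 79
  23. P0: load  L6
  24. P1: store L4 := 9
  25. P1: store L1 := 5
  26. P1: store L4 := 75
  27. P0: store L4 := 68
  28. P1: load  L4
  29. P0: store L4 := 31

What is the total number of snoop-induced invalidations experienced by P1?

1. P1: load  L2  bus=[BusRd]  L2: P0=I P1=E  mem[L2]=10
2. P1: load  L0  bus=[BusRd]  L0: P0=I P1=E  mem[L0]=30
3. P0: load  L4  bus=[BusRd]  L4: P0=E P1=I  mem[L4]=50
4. P1: load  L4  bus=[BusRd]  L4: P0=S P1=S  mem[L4]=50
5. P0: load  L4  bus=[-]  L4: P0=S P1=S  mem[L4]=50
6. P0: load  L6  bus=[BusRd]  L6: P0=E P1=I  mem[L6]=80
7. P1: store L4 := 12  bus=[BusUpgr]  L4: P0=I P1=M  mem[L4]=50
8. P1: store L4 := 96  bus=[-]  L4: P0=I P1=M  mem[L4]=50
9. P1: store L4 := 48  bus=[-]  L4: P0=I P1=M  mem[L4]=50
10. P0: load  L4  bus=[BusRd,Flush]  L4: P0=S P1=S  mem[L4]=48
11. P0: load  L4  bus=[-]  L4: P0=S P1=S  mem[L4]=48
12. P0: store L4 := 17  bus=[BusUpgr]  L4: P0=M P1=I  mem[L4]=48
13. P1: load  L4  bus=[BusRd,Flush]  L4: P0=S P1=S  mem[L4]=17
14. P1: store L1 := 63  bus=[BusRdX]  L1: P0=I P1=M  mem[L1]=0
15. P0: load  L4  bus=[-]  L4: P0=S P1=S  mem[L4]=17
16. P1: load  L4  bus=[-]  L4: P0=S P1=S  mem[L4]=17
17. P1: store L3 := 65  bus=[BusRdX]  L3: P0=I P1=M  mem[L3]=70
18. P0: load  L4  bus=[-]  L4: P0=S P1=S  mem[L4]=17
19. P0: load  L4  bus=[-]  L4: P0=S P1=S  mem[L4]=17
20. P1: store L4 := 7  bus=[BusUpgr]  L4: P0=I P1=M  mem[L4]=17
21. P1: store L3 := 54  bus=[-]  L3: P0=I P1=M  mem[L3]=70
22. P1: store L4 := 79  bus=[-]  L4: P0=I P1=M  mem[L4]=17
23. P0: load  L6  bus=[-]  L6: P0=E P1=I  mem[L6]=80
24. P1: store L4 := 9  bus=[-]  L4: P0=I P1=M  mem[L4]=17
25. P1: store L1 := 5  bus=[-]  L1: P0=I P1=M  mem[L1]=0
26. P1: store L4 := 75  bus=[-]  L4: P0=I P1=M  mem[L4]=17
27. P0: store L4 := 68  bus=[BusRdX,Flush]  L4: P0=M P1=I  mem[L4]=75
28. P1: load  L4  bus=[BusRd,Flush]  L4: P0=S P1=S  mem[L4]=68
29. P0: store L4 := 31  bus=[BusUpgr]  L4: P0=M P1=I  mem[L4]=68

invalidations = 3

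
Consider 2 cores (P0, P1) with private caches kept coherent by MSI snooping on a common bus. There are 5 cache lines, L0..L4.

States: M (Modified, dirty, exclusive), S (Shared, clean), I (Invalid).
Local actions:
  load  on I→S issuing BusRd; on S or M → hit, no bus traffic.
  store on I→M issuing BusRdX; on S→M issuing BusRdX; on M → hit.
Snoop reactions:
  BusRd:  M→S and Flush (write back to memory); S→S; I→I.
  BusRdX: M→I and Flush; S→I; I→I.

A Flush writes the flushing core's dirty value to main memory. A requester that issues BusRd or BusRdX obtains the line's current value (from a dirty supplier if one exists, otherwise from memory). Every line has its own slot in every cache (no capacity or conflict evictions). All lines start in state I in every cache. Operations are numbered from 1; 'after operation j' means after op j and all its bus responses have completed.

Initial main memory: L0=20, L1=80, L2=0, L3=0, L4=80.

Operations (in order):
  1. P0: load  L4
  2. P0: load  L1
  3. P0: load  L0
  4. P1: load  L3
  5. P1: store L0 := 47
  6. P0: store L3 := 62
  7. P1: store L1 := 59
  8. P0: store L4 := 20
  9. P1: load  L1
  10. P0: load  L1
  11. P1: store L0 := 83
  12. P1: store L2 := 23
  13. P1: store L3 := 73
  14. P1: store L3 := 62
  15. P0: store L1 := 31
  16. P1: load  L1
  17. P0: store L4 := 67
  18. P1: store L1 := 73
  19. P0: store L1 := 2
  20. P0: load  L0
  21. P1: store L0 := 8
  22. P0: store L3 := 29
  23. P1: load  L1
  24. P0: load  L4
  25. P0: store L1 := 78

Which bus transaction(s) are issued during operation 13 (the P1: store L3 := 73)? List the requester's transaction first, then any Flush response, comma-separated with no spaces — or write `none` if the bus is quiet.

bus = BusRdX,Flush

step 1: P0: load  L4  ⟶  SI  (L4)  txn=BusRd  M[L4]=80
step 2: P0: load  L1  ⟶  SI  (L1)  txn=BusRd  M[L1]=80
step 3: P0: load  L0  ⟶  SI  (L0)  txn=BusRd  M[L0]=20
step 4: P1: load  L3  ⟶  IS  (L3)  txn=BusRd  M[L3]=0
step 5: P1: store L0 := 47  ⟶  IM  (L0)  txn=BusRdX  M[L0]=20
step 6: P0: store L3 := 62  ⟶  MI  (L3)  txn=BusRdX  M[L3]=0
step 7: P1: store L1 := 59  ⟶  IM  (L1)  txn=BusRdX  M[L1]=80
step 8: P0: store L4 := 20  ⟶  MI  (L4)  txn=BusRdX  M[L4]=80
step 9: P1: load  L1  ⟶  IM  (L1)  txn=∅  M[L1]=80
step 10: P0: load  L1  ⟶  SS  (L1)  txn=BusRd+Flush  M[L1]=59
step 11: P1: store L0 := 83  ⟶  IM  (L0)  txn=∅  M[L0]=20
step 12: P1: store L2 := 23  ⟶  IM  (L2)  txn=BusRdX  M[L2]=0
step 13: P1: store L3 := 73  ⟶  IM  (L3)  txn=BusRdX+Flush  M[L3]=62
step 14: P1: store L3 := 62  ⟶  IM  (L3)  txn=∅  M[L3]=62
step 15: P0: store L1 := 31  ⟶  MI  (L1)  txn=BusRdX  M[L1]=59
step 16: P1: load  L1  ⟶  SS  (L1)  txn=BusRd+Flush  M[L1]=31
step 17: P0: store L4 := 67  ⟶  MI  (L4)  txn=∅  M[L4]=80
step 18: P1: store L1 := 73  ⟶  IM  (L1)  txn=BusRdX  M[L1]=31
step 19: P0: store L1 := 2  ⟶  MI  (L1)  txn=BusRdX+Flush  M[L1]=73
step 20: P0: load  L0  ⟶  SS  (L0)  txn=BusRd+Flush  M[L0]=83
step 21: P1: store L0 := 8  ⟶  IM  (L0)  txn=BusRdX  M[L0]=83
step 22: P0: store L3 := 29  ⟶  MI  (L3)  txn=BusRdX+Flush  M[L3]=62
step 23: P1: load  L1  ⟶  SS  (L1)  txn=BusRd+Flush  M[L1]=2
step 24: P0: load  L4  ⟶  MI  (L4)  txn=∅  M[L4]=80
step 25: P0: store L1 := 78  ⟶  MI  (L1)  txn=BusRdX  M[L1]=2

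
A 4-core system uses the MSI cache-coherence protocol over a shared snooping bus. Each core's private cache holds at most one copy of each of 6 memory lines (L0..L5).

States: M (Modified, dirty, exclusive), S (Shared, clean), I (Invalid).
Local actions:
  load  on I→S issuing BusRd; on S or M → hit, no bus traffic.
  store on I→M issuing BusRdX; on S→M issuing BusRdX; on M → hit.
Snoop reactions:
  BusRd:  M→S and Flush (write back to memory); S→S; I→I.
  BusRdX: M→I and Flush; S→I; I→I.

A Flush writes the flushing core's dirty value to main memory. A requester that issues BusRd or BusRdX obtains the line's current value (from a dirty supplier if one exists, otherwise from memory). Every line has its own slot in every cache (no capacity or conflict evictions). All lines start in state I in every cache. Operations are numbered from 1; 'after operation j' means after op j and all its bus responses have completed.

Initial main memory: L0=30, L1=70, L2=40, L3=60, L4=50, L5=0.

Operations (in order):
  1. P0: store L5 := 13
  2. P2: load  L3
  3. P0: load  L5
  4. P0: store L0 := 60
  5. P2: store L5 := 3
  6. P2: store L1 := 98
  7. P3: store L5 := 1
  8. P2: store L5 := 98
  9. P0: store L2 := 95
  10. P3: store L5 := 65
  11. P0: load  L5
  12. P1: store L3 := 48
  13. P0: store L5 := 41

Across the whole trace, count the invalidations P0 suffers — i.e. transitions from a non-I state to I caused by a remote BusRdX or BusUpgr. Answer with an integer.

  op1 P0: store L5 := 13 → M/I/I/I on L5; bus BusRdX; mem=0
  op2 P2: load  L3 → I/I/S/I on L3; bus BusRd; mem=60
  op3 P0: load  L5 → M/I/I/I on L5; bus (none); mem=0
  op4 P0: store L0 := 60 → M/I/I/I on L0; bus BusRdX; mem=30
  op5 P2: store L5 := 3 → I/I/M/I on L5; bus BusRdX Flush; mem=13
  op6 P2: store L1 := 98 → I/I/M/I on L1; bus BusRdX; mem=70
  op7 P3: store L5 := 1 → I/I/I/M on L5; bus BusRdX Flush; mem=3
  op8 P2: store L5 := 98 → I/I/M/I on L5; bus BusRdX Flush; mem=1
  op9 P0: store L2 := 95 → M/I/I/I on L2; bus BusRdX; mem=40
  op10 P3: store L5 := 65 → I/I/I/M on L5; bus BusRdX Flush; mem=98
  op11 P0: load  L5 → S/I/I/S on L5; bus BusRd Flush; mem=65
  op12 P1: store L3 := 48 → I/M/I/I on L3; bus BusRdX; mem=60
  op13 P0: store L5 := 41 → M/I/I/I on L5; bus BusRdX; mem=65

invalidations = 1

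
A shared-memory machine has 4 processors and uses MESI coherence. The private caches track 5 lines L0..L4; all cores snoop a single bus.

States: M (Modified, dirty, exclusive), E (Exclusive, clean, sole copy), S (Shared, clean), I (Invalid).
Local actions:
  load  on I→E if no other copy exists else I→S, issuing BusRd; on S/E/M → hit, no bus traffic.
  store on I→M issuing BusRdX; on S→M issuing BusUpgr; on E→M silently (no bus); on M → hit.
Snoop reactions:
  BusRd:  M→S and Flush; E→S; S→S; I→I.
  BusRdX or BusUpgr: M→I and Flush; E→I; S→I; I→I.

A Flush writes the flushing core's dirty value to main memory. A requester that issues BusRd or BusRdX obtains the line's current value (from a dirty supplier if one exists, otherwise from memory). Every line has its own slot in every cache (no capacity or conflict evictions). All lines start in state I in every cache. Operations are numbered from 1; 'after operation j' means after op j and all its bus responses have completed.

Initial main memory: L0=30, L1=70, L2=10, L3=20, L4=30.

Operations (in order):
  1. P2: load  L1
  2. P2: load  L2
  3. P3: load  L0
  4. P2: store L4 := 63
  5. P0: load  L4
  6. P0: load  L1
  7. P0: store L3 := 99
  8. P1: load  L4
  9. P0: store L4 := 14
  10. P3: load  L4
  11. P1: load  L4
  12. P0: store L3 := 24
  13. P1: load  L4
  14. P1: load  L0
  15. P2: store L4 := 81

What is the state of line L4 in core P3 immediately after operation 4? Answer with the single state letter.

[1] P2: load  L1 | P0:I, P1:I, P2:E(70), P3:I | bus: BusRd
[2] P2: load  L2 | P0:I, P1:I, P2:E(10), P3:I | bus: BusRd
[3] P3: load  L0 | P0:I, P1:I, P2:I, P3:E(30) | bus: BusRd
[4] P2: store L4 := 63 | P0:I, P1:I, P2:M(63), P3:I | bus: BusRdX
[5] P0: load  L4 | P0:S(63), P1:I, P2:S(63), P3:I | bus: BusRd,Flush
[6] P0: load  L1 | P0:S(70), P1:I, P2:S(70), P3:I | bus: BusRd
[7] P0: store L3 := 99 | P0:M(99), P1:I, P2:I, P3:I | bus: BusRdX
[8] P1: load  L4 | P0:S(63), P1:S(63), P2:S(63), P3:I | bus: BusRd
[9] P0: store L4 := 14 | P0:M(14), P1:I, P2:I, P3:I | bus: BusUpgr
[10] P3: load  L4 | P0:S(14), P1:I, P2:I, P3:S(14) | bus: BusRd,Flush
[11] P1: load  L4 | P0:S(14), P1:S(14), P2:I, P3:S(14) | bus: BusRd
[12] P0: store L3 := 24 | P0:M(24), P1:I, P2:I, P3:I | bus: none
[13] P1: load  L4 | P0:S(14), P1:S(14), P2:I, P3:S(14) | bus: none
[14] P1: load  L0 | P0:I, P1:S(30), P2:I, P3:S(30) | bus: BusRd
[15] P2: store L4 := 81 | P0:I, P1:I, P2:M(81), P3:I | bus: BusRdX

state = I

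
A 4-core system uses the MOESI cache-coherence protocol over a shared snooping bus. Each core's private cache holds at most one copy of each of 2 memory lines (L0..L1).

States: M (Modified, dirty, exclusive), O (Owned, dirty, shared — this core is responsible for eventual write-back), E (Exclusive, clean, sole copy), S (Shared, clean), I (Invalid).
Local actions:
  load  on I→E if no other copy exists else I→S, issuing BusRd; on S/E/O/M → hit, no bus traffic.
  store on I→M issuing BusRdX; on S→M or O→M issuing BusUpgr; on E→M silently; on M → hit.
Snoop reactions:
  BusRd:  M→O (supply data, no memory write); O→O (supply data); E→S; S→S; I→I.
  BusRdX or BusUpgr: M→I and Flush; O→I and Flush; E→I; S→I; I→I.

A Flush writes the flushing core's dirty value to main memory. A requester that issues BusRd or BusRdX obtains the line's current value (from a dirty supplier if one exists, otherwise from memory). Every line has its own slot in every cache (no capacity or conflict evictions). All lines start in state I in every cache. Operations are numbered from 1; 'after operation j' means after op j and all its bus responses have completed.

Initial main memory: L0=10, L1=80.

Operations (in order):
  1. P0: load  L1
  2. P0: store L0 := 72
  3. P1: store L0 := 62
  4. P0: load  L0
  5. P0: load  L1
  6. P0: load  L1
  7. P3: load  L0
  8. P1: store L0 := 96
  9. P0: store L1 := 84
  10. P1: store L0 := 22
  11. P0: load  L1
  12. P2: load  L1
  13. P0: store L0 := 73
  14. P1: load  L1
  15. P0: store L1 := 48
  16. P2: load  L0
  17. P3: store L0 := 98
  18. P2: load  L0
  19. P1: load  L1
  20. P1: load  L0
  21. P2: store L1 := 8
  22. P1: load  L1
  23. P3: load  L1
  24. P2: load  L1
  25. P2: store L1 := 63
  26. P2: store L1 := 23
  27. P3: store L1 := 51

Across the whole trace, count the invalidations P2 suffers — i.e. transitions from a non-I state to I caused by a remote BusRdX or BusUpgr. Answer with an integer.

invalidations = 3

1. P0: load  L1  bus=[BusRd]  L1: P0=E P1=I P2=I P3=I  mem[L1]=80
2. P0: store L0 := 72  bus=[BusRdX]  L0: P0=M P1=I P2=I P3=I  mem[L0]=10
3. P1: store L0 := 62  bus=[BusRdX,Flush]  L0: P0=I P1=M P2=I P3=I  mem[L0]=72
4. P0: load  L0  bus=[BusRd]  L0: P0=S P1=O P2=I P3=I  mem[L0]=72
5. P0: load  L1  bus=[-]  L1: P0=E P1=I P2=I P3=I  mem[L1]=80
6. P0: load  L1  bus=[-]  L1: P0=E P1=I P2=I P3=I  mem[L1]=80
7. P3: load  L0  bus=[BusRd]  L0: P0=S P1=O P2=I P3=S  mem[L0]=72
8. P1: store L0 := 96  bus=[BusUpgr]  L0: P0=I P1=M P2=I P3=I  mem[L0]=72
9. P0: store L1 := 84  bus=[-]  L1: P0=M P1=I P2=I P3=I  mem[L1]=80
10. P1: store L0 := 22  bus=[-]  L0: P0=I P1=M P2=I P3=I  mem[L0]=72
11. P0: load  L1  bus=[-]  L1: P0=M P1=I P2=I P3=I  mem[L1]=80
12. P2: load  L1  bus=[BusRd]  L1: P0=O P1=I P2=S P3=I  mem[L1]=80
13. P0: store L0 := 73  bus=[BusRdX,Flush]  L0: P0=M P1=I P2=I P3=I  mem[L0]=22
14. P1: load  L1  bus=[BusRd]  L1: P0=O P1=S P2=S P3=I  mem[L1]=80
15. P0: store L1 := 48  bus=[BusUpgr]  L1: P0=M P1=I P2=I P3=I  mem[L1]=80
16. P2: load  L0  bus=[BusRd]  L0: P0=O P1=I P2=S P3=I  mem[L0]=22
17. P3: store L0 := 98  bus=[BusRdX,Flush]  L0: P0=I P1=I P2=I P3=M  mem[L0]=73
18. P2: load  L0  bus=[BusRd]  L0: P0=I P1=I P2=S P3=O  mem[L0]=73
19. P1: load  L1  bus=[BusRd]  L1: P0=O P1=S P2=I P3=I  mem[L1]=80
20. P1: load  L0  bus=[BusRd]  L0: P0=I P1=S P2=S P3=O  mem[L0]=73
21. P2: store L1 := 8  bus=[BusRdX,Flush]  L1: P0=I P1=I P2=M P3=I  mem[L1]=48
22. P1: load  L1  bus=[BusRd]  L1: P0=I P1=S P2=O P3=I  mem[L1]=48
23. P3: load  L1  bus=[BusRd]  L1: P0=I P1=S P2=O P3=S  mem[L1]=48
24. P2: load  L1  bus=[-]  L1: P0=I P1=S P2=O P3=S  mem[L1]=48
25. P2: store L1 := 63  bus=[BusUpgr]  L1: P0=I P1=I P2=M P3=I  mem[L1]=48
26. P2: store L1 := 23  bus=[-]  L1: P0=I P1=I P2=M P3=I  mem[L1]=48
27. P3: store L1 := 51  bus=[BusRdX,Flush]  L1: P0=I P1=I P2=I P3=M  mem[L1]=23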